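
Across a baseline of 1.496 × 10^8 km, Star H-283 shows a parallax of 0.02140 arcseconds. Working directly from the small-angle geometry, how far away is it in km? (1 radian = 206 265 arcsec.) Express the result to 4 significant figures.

θ = 0.02140″ = 0.02140/206265 = 1.0375 × 10^-7 rad.
d = B/θ = (1.496 × 10^8) / (1.0375 × 10^-7) = 1.4419 × 10^15 km.

1.442 × 10^15 km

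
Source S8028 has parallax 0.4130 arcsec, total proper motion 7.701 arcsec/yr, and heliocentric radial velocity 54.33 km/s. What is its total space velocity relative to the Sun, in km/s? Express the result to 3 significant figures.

104 km/s

d = 1/p = 1/0.4130″ = 2.4213 pc.
v_t = 4.740 μ d = 4.740 × 7.701 × 2.4213 = 88.384 km/s.
v = √(v_r² + v_t²) = √(54.33² + 88.384²) = √10763.5 = 103.75 km/s.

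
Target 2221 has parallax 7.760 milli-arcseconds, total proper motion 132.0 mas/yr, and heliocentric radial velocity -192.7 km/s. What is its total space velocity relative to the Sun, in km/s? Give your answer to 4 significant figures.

d = 1/p = 1/0.007760″ = 128.87 pc.
μ = 132.0 mas/yr = 0.1320 ″/yr.
v_t = 4.740 μ d = 4.740 × 0.1320 × 128.87 = 80.631 km/s.
v = √(v_r² + v_t²) = √((-192.7)² + 80.631²) = √43634.6 = 208.89 km/s.

208.9 km/s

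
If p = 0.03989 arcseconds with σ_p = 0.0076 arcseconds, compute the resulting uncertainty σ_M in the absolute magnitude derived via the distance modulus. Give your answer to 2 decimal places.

σ_M = 0.41 mag

M = m − 5 log₁₀ d + 5 = m + 5 log₁₀ p + 5, so ∂M/∂p = 5/(p ln 10).
σ_M = (5/ln 10) · (σ_p/p) = 2.1715 × 0.0076/0.03989 = 2.1715 × 0.19052 = 0.41371.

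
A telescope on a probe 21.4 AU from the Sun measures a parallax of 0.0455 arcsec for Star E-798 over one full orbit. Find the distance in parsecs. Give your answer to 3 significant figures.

With baseline B (in AU) and parallax p (in arcsec), d = B/p parsecs.
d = 21.4 / 0.0455 = 470.33 pc.

470 pc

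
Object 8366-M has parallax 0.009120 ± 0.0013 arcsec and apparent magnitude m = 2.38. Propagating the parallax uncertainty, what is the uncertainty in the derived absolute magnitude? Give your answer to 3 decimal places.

σ_M = 0.310 mag

M = m − 5 log₁₀ d + 5 = m + 5 log₁₀ p + 5, so ∂M/∂p = 5/(p ln 10).
σ_M = (5/ln 10) · (σ_p/p) = 2.1715 × 0.0013/0.009120 = 2.1715 × 0.14254 = 0.30953.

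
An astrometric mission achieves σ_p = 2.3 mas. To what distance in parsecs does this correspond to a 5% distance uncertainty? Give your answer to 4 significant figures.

21.74 pc

σ_d/d = σ_p/p, so the condition is σ_p/p ≤ 0.05, i.e. p ≥ σ_p/0.05.
p_min = 2.3/0.05 = 46 mas = 0.046 arcsec.
d_max = 1/p_min = 1/0.046 = 21.739 pc.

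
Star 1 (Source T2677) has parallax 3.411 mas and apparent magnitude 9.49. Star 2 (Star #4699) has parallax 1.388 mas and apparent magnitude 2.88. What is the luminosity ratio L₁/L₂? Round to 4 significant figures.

d₁ = 1/p₁ = 1/0.003411″ = 293.17 pc; d₂ = 1/p₂ = 1/0.001388″ = 720.46 pc.
M₁ = m₁ − 5 log₁₀ d₁ + 5 = 9.49 − 12.3356 + 5 = 2.1544.
M₂ = 2.88 − 14.2880 + 5 = -6.4080.
L₁/L₂ = 10^(0.4(M₂ − M₁)) = 10^(0.4 × (-8.5624)) = 10^(-3.42496) = 0.00037587.

L₁/L₂ = 0.0003759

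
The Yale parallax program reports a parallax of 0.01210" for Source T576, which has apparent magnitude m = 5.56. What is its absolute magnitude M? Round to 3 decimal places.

d = 1/p = 1/0.01210″ = 82.645 pc.
m − M = 5 log₁₀(82.645) − 5 = 9.5861 − 5 = 4.5861.
M = m − (m − M) = 5.56 − 4.5861 = 0.974.

M = 0.974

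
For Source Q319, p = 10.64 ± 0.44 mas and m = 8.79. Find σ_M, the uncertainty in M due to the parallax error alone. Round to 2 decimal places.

M = m − 5 log₁₀ d + 5 = m + 5 log₁₀ p + 5, so ∂M/∂p = 5/(p ln 10).
σ_M = (5/ln 10) · (σ_p/p) = 2.1715 × 0.44/10.64 = 2.1715 × 0.041353 = 0.089798.

σ_M = 0.09 mag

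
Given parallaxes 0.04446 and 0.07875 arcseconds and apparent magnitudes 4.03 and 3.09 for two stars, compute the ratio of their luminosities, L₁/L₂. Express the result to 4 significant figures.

L₁/L₂ = 1.320

d₁ = 1/p₁ = 1/0.04446″ = 22.492 pc; d₂ = 1/p₂ = 1/0.07875″ = 12.698 pc.
M₁ = m₁ − 5 log₁₀ d₁ + 5 = 4.03 − 6.7601 + 5 = 2.2699.
M₂ = 3.09 − 5.5187 + 5 = 2.5713.
L₁/L₂ = 10^(0.4(M₂ − M₁)) = 10^(0.4 × 0.3014) = 10^0.12056 = 1.32.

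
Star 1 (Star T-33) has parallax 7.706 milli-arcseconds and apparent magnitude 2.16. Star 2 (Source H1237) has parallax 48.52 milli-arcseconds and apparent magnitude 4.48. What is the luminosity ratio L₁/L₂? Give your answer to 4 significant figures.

L₁/L₂ = 335.9

d₁ = 1/p₁ = 1/0.007706″ = 129.77 pc; d₂ = 1/p₂ = 1/0.04852″ = 20.61 pc.
M₁ = m₁ − 5 log₁₀ d₁ + 5 = 2.16 − 10.5659 + 5 = -3.4059.
M₂ = 4.48 − 6.5704 + 5 = 2.9096.
L₁/L₂ = 10^(0.4(M₂ − M₁)) = 10^(0.4 × 6.3155) = 10^2.52620 = 335.89.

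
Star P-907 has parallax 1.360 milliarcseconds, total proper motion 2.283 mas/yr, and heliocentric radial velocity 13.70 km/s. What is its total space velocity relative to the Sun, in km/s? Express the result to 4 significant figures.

15.84 km/s

d = 1/p = 1/0.001360″ = 735.29 pc.
μ = 2.283 mas/yr = 0.002283 ″/yr.
v_t = 4.740 μ d = 4.740 × 0.002283 × 735.29 = 7.9569 km/s.
v = √(v_r² + v_t²) = √(13.70² + 7.9569²) = √251.002 = 15.843 km/s.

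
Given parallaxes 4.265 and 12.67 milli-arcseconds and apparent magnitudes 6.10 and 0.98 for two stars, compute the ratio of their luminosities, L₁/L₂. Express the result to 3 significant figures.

L₁/L₂ = 0.0790

d₁ = 1/p₁ = 1/0.004265″ = 234.47 pc; d₂ = 1/p₂ = 1/0.01267″ = 78.927 pc.
M₁ = m₁ − 5 log₁₀ d₁ + 5 = 6.10 − 11.8504 + 5 = -0.7504.
M₂ = 0.98 − 9.4861 + 5 = -3.5061.
L₁/L₂ = 10^(0.4(M₂ − M₁)) = 10^(0.4 × (-2.7557)) = 10^(-1.10228) = 0.079017.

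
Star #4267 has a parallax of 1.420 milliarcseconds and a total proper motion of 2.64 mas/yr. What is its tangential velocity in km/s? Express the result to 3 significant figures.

d = 1/p = 1/0.001420″ = 704.23 pc.
μ = 2.64 mas/yr = 0.00264 ″/yr.
v_t = 4.74 × μ × d = 4.74 × 0.00264 × 704.23 = 8.8125 km/s.

8.81 km/s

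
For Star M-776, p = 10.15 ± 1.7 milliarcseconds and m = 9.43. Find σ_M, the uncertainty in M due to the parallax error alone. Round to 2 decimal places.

σ_M = 0.36 mag

M = m − 5 log₁₀ d + 5 = m + 5 log₁₀ p + 5, so ∂M/∂p = 5/(p ln 10).
σ_M = (5/ln 10) · (σ_p/p) = 2.1715 × 1.7/10.15 = 2.1715 × 0.16749 = 0.3637.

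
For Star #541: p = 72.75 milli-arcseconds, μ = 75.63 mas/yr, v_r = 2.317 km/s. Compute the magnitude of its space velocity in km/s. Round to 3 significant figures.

5.45 km/s

d = 1/p = 1/0.07275″ = 13.746 pc.
μ = 75.63 mas/yr = 0.07563 ″/yr.
v_t = 4.740 μ d = 4.740 × 0.07563 × 13.746 = 4.9278 km/s.
v = √(v_r² + v_t²) = √(2.317² + 4.9278²) = √29.6517 = 5.4453 km/s.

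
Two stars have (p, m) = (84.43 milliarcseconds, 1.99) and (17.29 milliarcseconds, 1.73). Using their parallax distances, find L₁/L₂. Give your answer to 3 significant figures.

L₁/L₂ = 0.0330

d₁ = 1/p₁ = 1/0.08443″ = 11.844 pc; d₂ = 1/p₂ = 1/0.01729″ = 57.837 pc.
M₁ = m₁ − 5 log₁₀ d₁ + 5 = 1.99 − 5.3675 + 5 = 1.6225.
M₂ = 1.73 − 8.8110 + 5 = -2.0810.
L₁/L₂ = 10^(0.4(M₂ − M₁)) = 10^(0.4 × (-3.7035)) = 10^(-1.48140) = 0.033007.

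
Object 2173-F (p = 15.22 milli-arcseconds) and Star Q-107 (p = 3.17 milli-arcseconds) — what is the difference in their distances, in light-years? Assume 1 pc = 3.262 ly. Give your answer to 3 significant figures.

d_A = 1/0.01522″ = 65.703 pc; d_B = 1/0.003170″ = 315.46 pc.
|d_B − d_A| = |315.46 − 65.703| = 249.76 pc = 249.76 × 3.262 ly = 814.72 ly.

815 ly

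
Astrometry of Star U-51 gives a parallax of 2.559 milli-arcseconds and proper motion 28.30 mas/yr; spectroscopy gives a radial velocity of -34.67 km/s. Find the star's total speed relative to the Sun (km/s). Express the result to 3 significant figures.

62.8 km/s

d = 1/p = 1/0.002559″ = 390.78 pc.
μ = 28.30 mas/yr = 0.02830 ″/yr.
v_t = 4.740 μ d = 4.740 × 0.02830 × 390.78 = 52.42 km/s.
v = √(v_r² + v_t²) = √((-34.67)² + 52.42²) = √3949.87 = 62.848 km/s.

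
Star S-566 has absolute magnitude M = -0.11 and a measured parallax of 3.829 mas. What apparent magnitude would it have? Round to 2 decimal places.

m = 6.97

d = 1/p = 1/0.003829″ = 261.16 pc.
m − M = 5 log₁₀ d − 5 = 5 log₁₀(261.16) − 5 = 12.0845 − 5 = 7.0845.
m = M + (m − M) = -0.11 + 7.0845 = 6.97.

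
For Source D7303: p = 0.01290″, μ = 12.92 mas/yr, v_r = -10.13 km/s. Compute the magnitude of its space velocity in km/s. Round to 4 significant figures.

d = 1/p = 1/0.01290″ = 77.519 pc.
μ = 12.92 mas/yr = 0.01292 ″/yr.
v_t = 4.740 μ d = 4.740 × 0.01292 × 77.519 = 4.7473 km/s.
v = √(v_r² + v_t²) = √((-10.13)² + 4.7473²) = √125.154 = 11.187 km/s.

11.19 km/s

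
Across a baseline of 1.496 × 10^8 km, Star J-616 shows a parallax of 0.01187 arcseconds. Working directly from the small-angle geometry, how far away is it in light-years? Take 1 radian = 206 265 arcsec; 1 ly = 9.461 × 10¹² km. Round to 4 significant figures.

274.8 ly

θ = 0.01187″ = 0.01187/206265 = 5.7547 × 10^-8 rad.
d = B/θ = (1.496 × 10^8) / (5.7547 × 10^-8) = 2.5996 × 10^15 km = (2.5996 × 10^15) / (9.461 × 10^12) ly = 274.77 ly.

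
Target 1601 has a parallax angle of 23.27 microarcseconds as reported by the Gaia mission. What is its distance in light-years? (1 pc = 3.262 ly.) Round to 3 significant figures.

140000 light years

p = 23.27 microarcseconds = 0.00002327 arcsec.
d = 1/p = 1/0.00002327 = 42974 pc.
In light-years: 42974 × 3.262 = 1.4018 × 10^5 ly.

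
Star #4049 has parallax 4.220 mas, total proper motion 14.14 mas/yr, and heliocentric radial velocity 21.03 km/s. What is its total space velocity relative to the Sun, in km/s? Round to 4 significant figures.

d = 1/p = 1/0.004220″ = 236.97 pc.
μ = 14.14 mas/yr = 0.01414 ″/yr.
v_t = 4.740 μ d = 4.740 × 0.01414 × 236.97 = 15.883 km/s.
v = √(v_r² + v_t²) = √(21.03² + 15.883²) = √694.531 = 26.354 km/s.

26.35 km/s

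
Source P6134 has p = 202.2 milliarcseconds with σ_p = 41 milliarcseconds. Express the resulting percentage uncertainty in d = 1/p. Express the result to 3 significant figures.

For d = 1/p, |σ_d/d| = |σ_p/p|.
σ_p/p = 41 / 202.2 = 0.20277 = 20.277%.

20.3%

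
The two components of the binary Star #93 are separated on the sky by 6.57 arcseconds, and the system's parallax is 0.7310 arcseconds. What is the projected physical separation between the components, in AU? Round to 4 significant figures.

8.988 AU

d = 1/p = 1/0.7310″ = 1.368 pc.
At distance d (pc), an angle of θ arcsec spans θ·d AU: s = 6.57 × 1.368 = 8.9878 AU.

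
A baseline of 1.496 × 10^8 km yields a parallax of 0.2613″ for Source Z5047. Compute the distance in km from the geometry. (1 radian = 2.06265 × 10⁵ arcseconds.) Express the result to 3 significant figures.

θ = 0.2613″ = 0.2613/206265 = 1.2668 × 10^-6 rad.
d = B/θ = (1.496 × 10^8) / (1.2668 × 10^-6) = 1.1809 × 10^14 km.

1.18 × 10^14 km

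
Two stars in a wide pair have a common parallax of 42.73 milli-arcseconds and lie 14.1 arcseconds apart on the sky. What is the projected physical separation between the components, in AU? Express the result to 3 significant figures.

d = 1/p = 1/0.04273″ = 23.403 pc.
At distance d (pc), an angle of θ arcsec spans θ·d AU: s = 14.1 × 23.403 = 329.98 AU.

330 AU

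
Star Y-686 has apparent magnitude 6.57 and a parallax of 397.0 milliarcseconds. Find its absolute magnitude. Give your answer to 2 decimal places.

M = 9.56

d = 1/p = 1/0.3970″ = 2.5189 pc.
m − M = 5 log₁₀(2.5189) − 5 = 2.0061 − 5 = -2.9939.
M = m − (m − M) = 6.57 − (-2.9939) = 9.56.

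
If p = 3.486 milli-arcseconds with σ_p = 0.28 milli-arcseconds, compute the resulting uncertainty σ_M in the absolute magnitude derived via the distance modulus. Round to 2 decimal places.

σ_M = 0.17 mag

M = m − 5 log₁₀ d + 5 = m + 5 log₁₀ p + 5, so ∂M/∂p = 5/(p ln 10).
σ_M = (5/ln 10) · (σ_p/p) = 2.1715 × 0.28/3.486 = 2.1715 × 0.080321 = 0.17442.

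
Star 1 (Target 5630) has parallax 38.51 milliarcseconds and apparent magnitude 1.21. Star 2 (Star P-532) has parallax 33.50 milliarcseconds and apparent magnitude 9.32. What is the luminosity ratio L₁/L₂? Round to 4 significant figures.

L₁/L₂ = 1327

d₁ = 1/p₁ = 1/0.03851″ = 25.967 pc; d₂ = 1/p₂ = 1/0.03350″ = 29.851 pc.
M₁ = m₁ − 5 log₁₀ d₁ + 5 = 1.21 − 7.0721 + 5 = -0.8621.
M₂ = 9.32 − 7.3748 + 5 = 6.9452.
L₁/L₂ = 10^(0.4(M₂ − M₁)) = 10^(0.4 × 7.8073) = 10^3.12292 = 1327.1.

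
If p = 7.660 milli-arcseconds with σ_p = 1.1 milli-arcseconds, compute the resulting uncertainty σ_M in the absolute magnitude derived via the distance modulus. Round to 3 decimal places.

σ_M = 0.312 mag

M = m − 5 log₁₀ d + 5 = m + 5 log₁₀ p + 5, so ∂M/∂p = 5/(p ln 10).
σ_M = (5/ln 10) · (σ_p/p) = 2.1715 × 1.1/7.660 = 2.1715 × 0.1436 = 0.31183.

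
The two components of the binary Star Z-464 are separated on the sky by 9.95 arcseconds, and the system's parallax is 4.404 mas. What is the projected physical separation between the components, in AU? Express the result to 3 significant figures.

d = 1/p = 1/0.004404″ = 227.07 pc.
At distance d (pc), an angle of θ arcsec spans θ·d AU: s = 9.95 × 227.07 = 2259.3 AU.

2260 AU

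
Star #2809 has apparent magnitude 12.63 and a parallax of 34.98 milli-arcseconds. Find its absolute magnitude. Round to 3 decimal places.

M = 10.349

d = 1/p = 1/0.03498″ = 28.588 pc.
m − M = 5 log₁₀(28.588) − 5 = 7.2809 − 5 = 2.2809.
M = m − (m − M) = 12.63 − 2.2809 = 10.349.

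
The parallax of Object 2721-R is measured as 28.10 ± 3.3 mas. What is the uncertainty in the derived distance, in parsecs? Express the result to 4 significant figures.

4.179 pc

d = 1/p, so σ_d = σ_p / p².
σ_d = 0.00330 / (0.02810)² = 0.00330 / 0.00078961 = 4.1793 pc.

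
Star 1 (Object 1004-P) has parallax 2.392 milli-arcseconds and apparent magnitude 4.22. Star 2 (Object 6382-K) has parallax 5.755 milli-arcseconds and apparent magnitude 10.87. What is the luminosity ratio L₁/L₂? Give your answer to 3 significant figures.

L₁/L₂ = 2650

d₁ = 1/p₁ = 1/0.002392″ = 418.06 pc; d₂ = 1/p₂ = 1/0.005755″ = 173.76 pc.
M₁ = m₁ − 5 log₁₀ d₁ + 5 = 4.22 − 13.1062 + 5 = -3.8862.
M₂ = 10.87 − 11.1997 + 5 = 4.6703.
L₁/L₂ = 10^(0.4(M₂ − M₁)) = 10^(0.4 × 8.5565) = 10^3.42260 = 2646.1.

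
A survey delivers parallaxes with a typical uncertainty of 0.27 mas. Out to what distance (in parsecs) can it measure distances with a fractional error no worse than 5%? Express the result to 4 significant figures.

σ_d/d = σ_p/p, so the condition is σ_p/p ≤ 0.05, i.e. p ≥ σ_p/0.05.
p_min = 0.27/0.05 = 5.4 mas = 0.0054 arcsec.
d_max = 1/p_min = 1/0.0054 = 185.19 pc.

185.2 pc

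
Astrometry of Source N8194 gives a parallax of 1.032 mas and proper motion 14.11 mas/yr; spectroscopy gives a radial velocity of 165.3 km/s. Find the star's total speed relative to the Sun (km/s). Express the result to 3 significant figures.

d = 1/p = 1/0.001032″ = 968.99 pc.
μ = 14.11 mas/yr = 0.01411 ″/yr.
v_t = 4.740 μ d = 4.740 × 0.01411 × 968.99 = 64.807 km/s.
v = √(v_r² + v_t²) = √(165.3² + 64.807²) = √31524 = 177.55 km/s.

178 km/s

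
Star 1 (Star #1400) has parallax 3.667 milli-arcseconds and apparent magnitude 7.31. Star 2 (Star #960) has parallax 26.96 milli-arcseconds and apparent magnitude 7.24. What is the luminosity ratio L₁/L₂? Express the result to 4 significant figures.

d₁ = 1/p₁ = 1/0.003667″ = 272.7 pc; d₂ = 1/p₂ = 1/0.02696″ = 37.092 pc.
M₁ = m₁ − 5 log₁₀ d₁ + 5 = 7.31 − 12.1784 + 5 = 0.1316.
M₂ = 7.24 − 7.8464 + 5 = 4.3936.
L₁/L₂ = 10^(0.4(M₂ − M₁)) = 10^(0.4 × 4.2620) = 10^1.70480 = 50.676.

L₁/L₂ = 50.68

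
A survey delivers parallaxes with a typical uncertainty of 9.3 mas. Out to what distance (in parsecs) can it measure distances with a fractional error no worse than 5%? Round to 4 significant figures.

σ_d/d = σ_p/p, so the condition is σ_p/p ≤ 0.05, i.e. p ≥ σ_p/0.05.
p_min = 9.3/0.05 = 186 mas = 0.186 arcsec.
d_max = 1/p_min = 1/0.186 = 5.3763 pc.

5.376 pc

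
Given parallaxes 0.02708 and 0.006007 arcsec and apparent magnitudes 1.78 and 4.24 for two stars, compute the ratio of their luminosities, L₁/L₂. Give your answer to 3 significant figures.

L₁/L₂ = 0.474

d₁ = 1/p₁ = 1/0.02708″ = 36.928 pc; d₂ = 1/p₂ = 1/0.006007″ = 166.47 pc.
M₁ = m₁ − 5 log₁₀ d₁ + 5 = 1.78 − 7.8368 + 5 = -1.0568.
M₂ = 4.24 − 11.1067 + 5 = -1.8667.
L₁/L₂ = 10^(0.4(M₂ − M₁)) = 10^(0.4 × (-0.8099)) = 10^(-0.32396) = 0.47429.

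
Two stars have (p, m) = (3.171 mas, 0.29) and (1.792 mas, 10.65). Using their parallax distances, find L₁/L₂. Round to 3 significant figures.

L₁/L₂ = 4450

d₁ = 1/p₁ = 1/0.003171″ = 315.36 pc; d₂ = 1/p₂ = 1/0.001792″ = 558.04 pc.
M₁ = m₁ − 5 log₁₀ d₁ + 5 = 0.29 − 12.4940 + 5 = -7.2040.
M₂ = 10.65 − 13.7333 + 5 = 1.9167.
L₁/L₂ = 10^(0.4(M₂ − M₁)) = 10^(0.4 × 9.1207) = 10^3.64828 = 4449.2.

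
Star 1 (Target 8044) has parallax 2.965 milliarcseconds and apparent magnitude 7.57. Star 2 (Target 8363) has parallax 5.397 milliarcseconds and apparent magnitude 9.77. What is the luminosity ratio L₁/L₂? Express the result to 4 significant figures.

L₁/L₂ = 25.13

d₁ = 1/p₁ = 1/0.002965″ = 337.27 pc; d₂ = 1/p₂ = 1/0.005397″ = 185.29 pc.
M₁ = m₁ − 5 log₁₀ d₁ + 5 = 7.57 − 12.6399 + 5 = -0.0699.
M₂ = 9.77 − 11.3393 + 5 = 3.4307.
L₁/L₂ = 10^(0.4(M₂ − M₁)) = 10^(0.4 × 3.5006) = 10^1.40024 = 25.133.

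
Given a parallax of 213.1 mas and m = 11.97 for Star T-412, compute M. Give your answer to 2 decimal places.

d = 1/p = 1/0.2131″ = 4.6926 pc.
m − M = 5 log₁₀(4.6926) − 5 = 3.3571 − 5 = -1.6429.
M = m − (m − M) = 11.97 − (-1.6429) = 13.61.

M = 13.61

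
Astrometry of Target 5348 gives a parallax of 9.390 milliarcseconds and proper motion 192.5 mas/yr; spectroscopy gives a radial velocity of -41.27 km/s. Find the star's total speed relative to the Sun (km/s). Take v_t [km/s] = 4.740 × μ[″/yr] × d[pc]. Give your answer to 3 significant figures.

106 km/s

d = 1/p = 1/0.009390″ = 106.5 pc.
μ = 192.5 mas/yr = 0.1925 ″/yr.
v_t = 4.740 μ d = 4.740 × 0.1925 × 106.5 = 97.176 km/s.
v = √(v_r² + v_t²) = √((-41.27)² + 97.176²) = √11146.4 = 105.58 km/s.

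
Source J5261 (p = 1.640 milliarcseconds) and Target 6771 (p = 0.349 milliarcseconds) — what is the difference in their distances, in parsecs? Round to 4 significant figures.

2256 pc

d_A = 1/0.001640″ = 609.76 pc; d_B = 1/0.0003490″ = 2865.3 pc.
|d_B − d_A| = |2865.3 − 609.76| = 2255.5 pc.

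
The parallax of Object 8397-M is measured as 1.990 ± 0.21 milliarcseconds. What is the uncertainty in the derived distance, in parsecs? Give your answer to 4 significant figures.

53.03 pc

d = 1/p, so σ_d = σ_p / p².
σ_d = 0.000210 / (0.001990)² = 0.000210 / 0.0000039601 = 53.029 pc.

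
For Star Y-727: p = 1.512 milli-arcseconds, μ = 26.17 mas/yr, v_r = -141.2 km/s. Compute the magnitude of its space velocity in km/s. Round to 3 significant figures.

163 km/s

d = 1/p = 1/0.001512″ = 661.38 pc.
μ = 26.17 mas/yr = 0.02617 ″/yr.
v_t = 4.740 μ d = 4.740 × 0.02617 × 661.38 = 82.041 km/s.
v = √(v_r² + v_t²) = √((-141.2)² + 82.041²) = √26668.2 = 163.3 km/s.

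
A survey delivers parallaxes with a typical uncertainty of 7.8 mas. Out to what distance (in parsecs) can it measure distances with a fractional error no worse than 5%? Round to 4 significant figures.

σ_d/d = σ_p/p, so the condition is σ_p/p ≤ 0.05, i.e. p ≥ σ_p/0.05.
p_min = 7.8/0.05 = 156 mas = 0.156 arcsec.
d_max = 1/p_min = 1/0.156 = 6.4103 pc.

6.410 pc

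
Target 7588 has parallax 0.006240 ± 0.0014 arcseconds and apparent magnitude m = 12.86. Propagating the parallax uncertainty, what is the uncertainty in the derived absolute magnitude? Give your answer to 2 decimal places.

M = m − 5 log₁₀ d + 5 = m + 5 log₁₀ p + 5, so ∂M/∂p = 5/(p ln 10).
σ_M = (5/ln 10) · (σ_p/p) = 2.1715 × 0.0014/0.006240 = 2.1715 × 0.22436 = 0.4872.

σ_M = 0.49 mag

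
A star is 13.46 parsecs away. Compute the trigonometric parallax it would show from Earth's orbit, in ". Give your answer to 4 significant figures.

p = 1/d = 1/13.46 = 0.074294 arcsec.

0.07429 "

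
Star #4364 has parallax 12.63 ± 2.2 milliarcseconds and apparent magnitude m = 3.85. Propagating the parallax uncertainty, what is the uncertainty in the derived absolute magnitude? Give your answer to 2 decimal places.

σ_M = 0.38 mag

M = m − 5 log₁₀ d + 5 = m + 5 log₁₀ p + 5, so ∂M/∂p = 5/(p ln 10).
σ_M = (5/ln 10) · (σ_p/p) = 2.1715 × 2.2/12.63 = 2.1715 × 0.17419 = 0.37825.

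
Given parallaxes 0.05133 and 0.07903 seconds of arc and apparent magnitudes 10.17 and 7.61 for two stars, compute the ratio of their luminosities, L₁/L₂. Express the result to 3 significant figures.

L₁/L₂ = 0.224

d₁ = 1/p₁ = 1/0.05133″ = 19.482 pc; d₂ = 1/p₂ = 1/0.07903″ = 12.653 pc.
M₁ = m₁ − 5 log₁₀ d₁ + 5 = 10.17 − 6.4482 + 5 = 8.7218.
M₂ = 7.61 − 5.5110 + 5 = 7.0990.
L₁/L₂ = 10^(0.4(M₂ − M₁)) = 10^(0.4 × (-1.6228)) = 10^(-0.64912) = 0.22433.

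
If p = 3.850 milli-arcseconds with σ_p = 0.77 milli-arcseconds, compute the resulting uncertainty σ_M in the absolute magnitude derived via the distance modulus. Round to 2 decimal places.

M = m − 5 log₁₀ d + 5 = m + 5 log₁₀ p + 5, so ∂M/∂p = 5/(p ln 10).
σ_M = (5/ln 10) · (σ_p/p) = 2.1715 × 0.77/3.850 = 2.1715 × 0.2 = 0.4343.

σ_M = 0.43 mag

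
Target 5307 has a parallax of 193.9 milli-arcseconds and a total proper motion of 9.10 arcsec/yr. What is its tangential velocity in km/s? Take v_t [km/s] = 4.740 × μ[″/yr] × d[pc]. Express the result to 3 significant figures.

d = 1/p = 1/0.1939″ = 5.1573 pc.
v_t = 4.74 × μ × d = 4.74 × 9.10 × 5.1573 = 222.45 km/s.

222 km/s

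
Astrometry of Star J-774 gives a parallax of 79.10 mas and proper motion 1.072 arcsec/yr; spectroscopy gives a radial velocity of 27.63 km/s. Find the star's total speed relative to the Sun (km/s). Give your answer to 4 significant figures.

69.93 km/s

d = 1/p = 1/0.07910″ = 12.642 pc.
v_t = 4.740 μ d = 4.740 × 1.072 × 12.642 = 64.238 km/s.
v = √(v_r² + v_t²) = √(27.63² + 64.238²) = √4889.94 = 69.928 km/s.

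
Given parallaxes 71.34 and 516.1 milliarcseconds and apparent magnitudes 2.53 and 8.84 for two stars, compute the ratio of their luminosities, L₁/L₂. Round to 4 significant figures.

d₁ = 1/p₁ = 1/0.07134″ = 14.017 pc; d₂ = 1/p₂ = 1/0.5161″ = 1.9376 pc.
M₁ = m₁ − 5 log₁₀ d₁ + 5 = 2.53 − 5.7333 + 5 = 1.7967.
M₂ = 8.84 − 1.4363 + 5 = 12.4037.
L₁/L₂ = 10^(0.4(M₂ − M₁)) = 10^(0.4 × 10.6070) = 10^4.24280 = 17490.

L₁/L₂ = 17490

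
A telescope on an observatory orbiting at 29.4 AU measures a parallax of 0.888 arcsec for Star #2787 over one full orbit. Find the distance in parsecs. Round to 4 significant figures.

With baseline B (in AU) and parallax p (in arcsec), d = B/p parsecs.
d = 29.4 / 0.888 = 33.108 pc.

33.11 pc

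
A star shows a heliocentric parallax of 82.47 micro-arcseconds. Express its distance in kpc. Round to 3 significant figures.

p = 82.47 micro-arcseconds = 0.00008247 arcsec.
d = 1/p = 1/0.00008247 = 12126 pc.
= 12.126 kpc.

12.1 kpc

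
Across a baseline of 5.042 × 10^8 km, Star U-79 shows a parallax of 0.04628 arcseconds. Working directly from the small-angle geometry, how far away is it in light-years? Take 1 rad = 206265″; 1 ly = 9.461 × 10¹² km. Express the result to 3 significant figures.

θ = 0.04628″ = 0.04628/206265 = 2.2437 × 10^-7 rad.
d = B/θ = (5.042 × 10^8) / (2.2437 × 10^-7) = 2.2472 × 10^15 km = (2.2472 × 10^15) / (9.461 × 10^12) ly = 237.52 ly.

238 ly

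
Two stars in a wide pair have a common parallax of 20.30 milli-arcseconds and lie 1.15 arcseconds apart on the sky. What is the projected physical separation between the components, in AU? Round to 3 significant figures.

56.7 AU

d = 1/p = 1/0.02030″ = 49.261 pc.
At distance d (pc), an angle of θ arcsec spans θ·d AU: s = 1.15 × 49.261 = 56.65 AU.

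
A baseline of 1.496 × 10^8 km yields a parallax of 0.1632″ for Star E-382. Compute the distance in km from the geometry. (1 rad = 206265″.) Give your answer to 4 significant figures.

θ = 0.1632″ = 0.1632/206265 = 7.9122 × 10^-7 rad.
d = B/θ = (1.496 × 10^8) / (7.9122 × 10^-7) = 1.8908 × 10^14 km.

1.891 × 10^14 km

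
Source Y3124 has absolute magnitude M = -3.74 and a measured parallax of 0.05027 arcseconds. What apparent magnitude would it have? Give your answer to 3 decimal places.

d = 1/p = 1/0.05027″ = 19.893 pc.
m − M = 5 log₁₀ d − 5 = 5 log₁₀(19.893) − 5 = 6.4935 − 5 = 1.4935.
m = M + (m − M) = -3.74 + 1.4935 = -2.247.

m = -2.247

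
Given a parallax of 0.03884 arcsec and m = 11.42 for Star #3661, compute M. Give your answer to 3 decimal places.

M = 9.366

d = 1/p = 1/0.03884″ = 25.747 pc.
m − M = 5 log₁₀(25.747) − 5 = 7.0536 − 5 = 2.0536.
M = m − (m − M) = 11.42 − 2.0536 = 9.366.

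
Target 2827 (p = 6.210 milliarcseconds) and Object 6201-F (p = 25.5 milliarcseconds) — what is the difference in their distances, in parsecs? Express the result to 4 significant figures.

d_A = 1/0.006210″ = 161.03 pc; d_B = 1/0.02550″ = 39.216 pc.
|d_B − d_A| = |39.216 − 161.03| = 121.81 pc.

121.8 pc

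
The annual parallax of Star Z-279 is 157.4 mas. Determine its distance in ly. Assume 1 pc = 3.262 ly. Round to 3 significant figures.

20.7 ly

p = 157.4 mas = 0.1574 arcsec.
d = 1/p = 1/0.1574 = 6.3532 pc.
In light-years: 6.3532 × 3.262 = 20.724 ly.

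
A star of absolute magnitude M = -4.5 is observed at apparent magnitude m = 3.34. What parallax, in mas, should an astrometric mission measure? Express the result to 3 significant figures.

m − M = 3.34 − (-4.5) = 7.84.
d = 10^((m−M)/5 + 1) = 10^2.568 = 369.83 pc.
p = 1/d = 1/369.83 = 0.0027039 arcsec = 2.7039 mas.

2.70 mas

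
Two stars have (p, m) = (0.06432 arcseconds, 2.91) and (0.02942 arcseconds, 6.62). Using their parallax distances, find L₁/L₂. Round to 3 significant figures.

d₁ = 1/p₁ = 1/0.06432″ = 15.547 pc; d₂ = 1/p₂ = 1/0.02942″ = 33.99 pc.
M₁ = m₁ − 5 log₁₀ d₁ + 5 = 2.91 − 5.9582 + 5 = 1.9518.
M₂ = 6.62 − 7.6568 + 5 = 3.9632.
L₁/L₂ = 10^(0.4(M₂ − M₁)) = 10^(0.4 × 2.0114) = 10^0.80456 = 6.3762.

L₁/L₂ = 6.38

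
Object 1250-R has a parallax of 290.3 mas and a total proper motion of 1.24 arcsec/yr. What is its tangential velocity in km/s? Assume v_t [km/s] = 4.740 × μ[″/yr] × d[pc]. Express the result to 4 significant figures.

d = 1/p = 1/0.2903″ = 3.4447 pc.
v_t = 4.74 × μ × d = 4.74 × 1.24 × 3.4447 = 20.247 km/s.

20.25 km/s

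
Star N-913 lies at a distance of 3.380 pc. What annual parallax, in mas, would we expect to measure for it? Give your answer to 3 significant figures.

p = 1/d = 1/3.38 = 0.29586 arcsec.
= 0.29586 × 1000 = 295.86 mas.

296 mas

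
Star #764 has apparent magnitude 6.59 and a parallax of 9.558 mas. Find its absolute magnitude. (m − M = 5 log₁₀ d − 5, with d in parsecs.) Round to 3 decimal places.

M = 1.492

d = 1/p = 1/0.009558″ = 104.62 pc.
m − M = 5 log₁₀(104.62) − 5 = 10.0981 − 5 = 5.0981.
M = m − (m − M) = 6.59 − 5.0981 = 1.492.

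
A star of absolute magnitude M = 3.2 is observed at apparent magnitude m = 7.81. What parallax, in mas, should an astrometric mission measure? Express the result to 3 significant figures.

m − M = 7.81 − 3.2 = 4.61.
d = 10^((m−M)/5 + 1) = 10^1.922 = 83.56 pc.
p = 1/d = 1/83.56 = 0.011967 arcsec = 11.967 mas.

12.0 mas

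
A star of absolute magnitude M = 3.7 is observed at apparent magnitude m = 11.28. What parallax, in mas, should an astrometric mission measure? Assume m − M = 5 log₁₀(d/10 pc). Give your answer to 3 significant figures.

m − M = 11.28 − 3.7 = 7.58.
d = 10^((m−M)/5 + 1) = 10^2.516 = 328.1 pc.
p = 1/d = 1/328.1 = 0.0030479 arcsec = 3.0479 mas.

3.05 mas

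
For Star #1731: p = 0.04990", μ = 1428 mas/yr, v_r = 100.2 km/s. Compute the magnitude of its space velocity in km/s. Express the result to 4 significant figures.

168.6 km/s

d = 1/p = 1/0.04990″ = 20.04 pc.
μ = 1428 mas/yr = 1.428 ″/yr.
v_t = 4.740 μ d = 4.740 × 1.428 × 20.04 = 135.65 km/s.
v = √(v_r² + v_t²) = √(100.2² + 135.65²) = √28441 = 168.64 km/s.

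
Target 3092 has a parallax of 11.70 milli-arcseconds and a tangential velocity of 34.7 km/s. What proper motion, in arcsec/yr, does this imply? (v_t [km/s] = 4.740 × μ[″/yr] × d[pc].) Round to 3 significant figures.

d = 1/p = 1/0.01170″ = 85.47 pc.
μ = v_t / (4.74 d) = 34.7 / (4.74 × 85.47) = 34.7 / 405.13 = 0.085652 ″/yr.

0.0857 arcsec/yr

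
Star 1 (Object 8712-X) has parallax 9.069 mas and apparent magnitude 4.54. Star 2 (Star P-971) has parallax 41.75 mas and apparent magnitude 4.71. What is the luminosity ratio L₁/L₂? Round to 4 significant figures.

d₁ = 1/p₁ = 1/0.009069″ = 110.27 pc; d₂ = 1/p₂ = 1/0.04175″ = 23.952 pc.
M₁ = m₁ − 5 log₁₀ d₁ + 5 = 4.54 − 10.2123 + 5 = -0.6723.
M₂ = 4.71 − 6.8967 + 5 = 2.8133.
L₁/L₂ = 10^(0.4(M₂ − M₁)) = 10^(0.4 × 3.4856) = 10^1.39424 = 24.788.

L₁/L₂ = 24.79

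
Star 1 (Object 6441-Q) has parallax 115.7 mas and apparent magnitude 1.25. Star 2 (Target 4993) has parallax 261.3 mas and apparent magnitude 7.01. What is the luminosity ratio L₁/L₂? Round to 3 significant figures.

L₁/L₂ = 1030

d₁ = 1/p₁ = 1/0.1157″ = 8.643 pc; d₂ = 1/p₂ = 1/0.2613″ = 3.827 pc.
M₁ = m₁ − 5 log₁₀ d₁ + 5 = 1.25 − 4.6833 + 5 = 1.5667.
M₂ = 7.01 − 2.9143 + 5 = 9.0957.
L₁/L₂ = 10^(0.4(M₂ − M₁)) = 10^(0.4 × 7.5290) = 10^3.01160 = 1027.1.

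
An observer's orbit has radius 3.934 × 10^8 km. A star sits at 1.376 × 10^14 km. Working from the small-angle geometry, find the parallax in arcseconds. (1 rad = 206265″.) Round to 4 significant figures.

θ ≈ B/d = (3.934 × 10^8) / (1.376 × 10^14) = 2.8590 × 10^-6 rad.
In arcseconds: 2.8590 × 10^-6 × 206265 = 0.58971″.

0.5897 arcsec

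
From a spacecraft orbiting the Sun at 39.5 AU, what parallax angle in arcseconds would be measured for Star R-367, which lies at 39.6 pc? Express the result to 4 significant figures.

0.9975 arcsec

p (arcsec) = B (AU) / d (pc).
p = 39.5 / 39.6 = 0.99747 arcsec.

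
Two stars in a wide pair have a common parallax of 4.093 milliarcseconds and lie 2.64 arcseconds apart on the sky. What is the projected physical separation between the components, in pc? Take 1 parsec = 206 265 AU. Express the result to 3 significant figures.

d = 1/p = 1/0.004093″ = 244.32 pc.
At distance d (pc), an angle of θ arcsec spans θ·d AU: s = 2.64 × 244.32 = 645 AU.
= 645 / 206265 = 0.0031270 pc.

0.00313 pc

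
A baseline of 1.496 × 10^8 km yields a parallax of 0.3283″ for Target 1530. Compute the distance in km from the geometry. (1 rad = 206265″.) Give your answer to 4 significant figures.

θ = 0.3283″ = 0.3283/206265 = 1.5916 × 10^-6 rad.
d = B/θ = (1.496 × 10^8) / (1.5916 × 10^-6) = 9.3993 × 10^13 km.

9.399 × 10^13 km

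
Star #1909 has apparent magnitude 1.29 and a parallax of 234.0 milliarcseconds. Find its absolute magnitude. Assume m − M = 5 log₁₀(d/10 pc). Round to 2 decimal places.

d = 1/p = 1/0.2340″ = 4.2735 pc.
m − M = 5 log₁₀(4.2735) − 5 = 3.1539 − 5 = -1.8461.
M = m − (m − M) = 1.29 − (-1.8461) = 3.14.

M = 3.14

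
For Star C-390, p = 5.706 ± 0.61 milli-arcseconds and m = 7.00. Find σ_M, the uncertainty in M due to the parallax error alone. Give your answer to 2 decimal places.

σ_M = 0.23 mag

M = m − 5 log₁₀ d + 5 = m + 5 log₁₀ p + 5, so ∂M/∂p = 5/(p ln 10).
σ_M = (5/ln 10) · (σ_p/p) = 2.1715 × 0.61/5.706 = 2.1715 × 0.10691 = 0.23216.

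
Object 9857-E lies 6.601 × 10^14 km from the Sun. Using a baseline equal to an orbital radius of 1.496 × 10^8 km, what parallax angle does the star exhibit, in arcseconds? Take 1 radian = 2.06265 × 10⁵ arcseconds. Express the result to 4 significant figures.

0.04675 arcsec

θ ≈ B/d = (1.496 × 10^8) / (6.601 × 10^14) = 2.2663 × 10^-7 rad.
In arcseconds: 2.2663 × 10^-7 × 206265 = 0.046746″.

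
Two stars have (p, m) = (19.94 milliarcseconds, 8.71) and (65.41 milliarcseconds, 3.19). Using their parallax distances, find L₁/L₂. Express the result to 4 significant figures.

d₁ = 1/p₁ = 1/0.01994″ = 50.15 pc; d₂ = 1/p₂ = 1/0.06541″ = 15.288 pc.
M₁ = m₁ − 5 log₁₀ d₁ + 5 = 8.71 − 8.5014 + 5 = 5.2086.
M₂ = 3.19 − 5.9218 + 5 = 2.2682.
L₁/L₂ = 10^(0.4(M₂ − M₁)) = 10^(0.4 × (-2.9404)) = 10^(-1.17616) = 0.066656.

L₁/L₂ = 0.06666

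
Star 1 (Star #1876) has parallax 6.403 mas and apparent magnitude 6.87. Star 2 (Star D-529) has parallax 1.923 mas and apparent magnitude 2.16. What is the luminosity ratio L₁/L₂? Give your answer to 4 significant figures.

L₁/L₂ = 0.001178

d₁ = 1/p₁ = 1/0.006403″ = 156.18 pc; d₂ = 1/p₂ = 1/0.001923″ = 520.02 pc.
M₁ = m₁ − 5 log₁₀ d₁ + 5 = 6.87 − 10.9681 + 5 = 0.9019.
M₂ = 2.16 − 13.5801 + 5 = -6.4201.
L₁/L₂ = 10^(0.4(M₂ − M₁)) = 10^(0.4 × (-7.3220)) = 10^(-2.92880) = 0.0011781.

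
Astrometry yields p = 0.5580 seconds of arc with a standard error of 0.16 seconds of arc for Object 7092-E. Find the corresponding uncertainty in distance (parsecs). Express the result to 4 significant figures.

d = 1/p, so σ_d = σ_p / p².
σ_d = 0.160 / (0.5580)² = 0.160 / 0.31136 = 0.51387 pc.

0.5139 pc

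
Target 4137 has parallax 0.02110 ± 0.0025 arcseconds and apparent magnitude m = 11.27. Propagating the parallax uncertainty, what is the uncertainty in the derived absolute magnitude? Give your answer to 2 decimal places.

M = m − 5 log₁₀ d + 5 = m + 5 log₁₀ p + 5, so ∂M/∂p = 5/(p ln 10).
σ_M = (5/ln 10) · (σ_p/p) = 2.1715 × 0.0025/0.02110 = 2.1715 × 0.11848 = 0.25728.

σ_M = 0.26 mag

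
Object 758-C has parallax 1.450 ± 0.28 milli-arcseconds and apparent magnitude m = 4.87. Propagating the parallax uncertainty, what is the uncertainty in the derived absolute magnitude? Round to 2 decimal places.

σ_M = 0.42 mag

M = m − 5 log₁₀ d + 5 = m + 5 log₁₀ p + 5, so ∂M/∂p = 5/(p ln 10).
σ_M = (5/ln 10) · (σ_p/p) = 2.1715 × 0.28/1.450 = 2.1715 × 0.1931 = 0.41932.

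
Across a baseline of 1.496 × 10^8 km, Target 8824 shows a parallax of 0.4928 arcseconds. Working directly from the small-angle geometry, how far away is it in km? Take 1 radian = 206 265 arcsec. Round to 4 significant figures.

6.262 × 10^13 km

θ = 0.4928″ = 0.4928/206265 = 2.3892 × 10^-6 rad.
d = B/θ = (1.496 × 10^8) / (2.3892 × 10^-6) = 6.2615 × 10^13 km.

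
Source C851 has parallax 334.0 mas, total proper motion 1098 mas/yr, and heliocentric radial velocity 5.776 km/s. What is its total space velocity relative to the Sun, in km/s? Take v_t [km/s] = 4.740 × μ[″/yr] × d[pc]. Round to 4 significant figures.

d = 1/p = 1/0.3340″ = 2.994 pc.
μ = 1098 mas/yr = 1.098 ″/yr.
v_t = 4.740 μ d = 4.740 × 1.098 × 2.994 = 15.582 km/s.
v = √(v_r² + v_t²) = √(5.776² + 15.582²) = √276.161 = 16.618 km/s.

16.62 km/s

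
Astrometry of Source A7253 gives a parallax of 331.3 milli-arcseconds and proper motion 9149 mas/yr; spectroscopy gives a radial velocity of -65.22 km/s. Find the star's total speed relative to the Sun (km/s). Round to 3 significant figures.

d = 1/p = 1/0.3313″ = 3.0184 pc.
μ = 9149 mas/yr = 9.149 ″/yr.
v_t = 4.740 μ d = 4.740 × 9.149 × 3.0184 = 130.9 km/s.
v = √(v_r² + v_t²) = √((-65.22)² + 130.9²) = √21388.5 = 146.25 km/s.

146 km/s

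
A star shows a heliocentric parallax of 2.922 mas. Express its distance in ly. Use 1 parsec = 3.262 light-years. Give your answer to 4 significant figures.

p = 2.922 mas = 0.002922 arcsec.
d = 1/p = 1/0.002922 = 342.23 pc.
In light-years: 342.23 × 3.262 = 1116.4 ly.

1116 ly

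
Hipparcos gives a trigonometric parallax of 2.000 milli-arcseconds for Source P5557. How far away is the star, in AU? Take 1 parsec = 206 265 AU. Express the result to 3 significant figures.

p = 2.000 milli-arcseconds = 0.002000 arcsec.
d = 1/p = 1/0.002000 = 500 pc.
In AU: 500 × 206265 = 1.0313 × 10^8 AU.

1.03 × 10^8 AU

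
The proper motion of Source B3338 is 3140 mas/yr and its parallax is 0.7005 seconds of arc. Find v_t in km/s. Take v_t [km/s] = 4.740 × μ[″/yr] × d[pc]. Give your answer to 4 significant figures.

21.25 km/s

d = 1/p = 1/0.7005″ = 1.4276 pc.
μ = 3140 mas/yr = 3.14 ″/yr.
v_t = 4.74 × μ × d = 4.74 × 3.14 × 1.4276 = 21.248 km/s.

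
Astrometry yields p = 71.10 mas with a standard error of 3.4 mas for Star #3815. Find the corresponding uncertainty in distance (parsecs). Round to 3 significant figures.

0.673 pc

d = 1/p, so σ_d = σ_p / p².
σ_d = 0.00340 / (0.07110)² = 0.00340 / 0.0050552 = 0.67257 pc.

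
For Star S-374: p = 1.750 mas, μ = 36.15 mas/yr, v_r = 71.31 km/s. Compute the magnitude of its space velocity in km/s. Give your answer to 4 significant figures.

d = 1/p = 1/0.001750″ = 571.43 pc.
μ = 36.15 mas/yr = 0.03615 ″/yr.
v_t = 4.740 μ d = 4.740 × 0.03615 × 571.43 = 97.915 km/s.
v = √(v_r² + v_t²) = √(71.31² + 97.915²) = √14672.5 = 121.13 km/s.

121.1 km/s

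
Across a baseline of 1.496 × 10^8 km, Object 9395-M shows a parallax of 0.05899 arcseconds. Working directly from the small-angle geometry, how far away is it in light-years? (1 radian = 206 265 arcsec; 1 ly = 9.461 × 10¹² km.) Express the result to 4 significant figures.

θ = 0.05899″ = 0.05899/206265 = 2.8599 × 10^-7 rad.
d = B/θ = (1.496 × 10^8) / (2.8599 × 10^-7) = 5.2310 × 10^14 km = (5.2310 × 10^14) / (9.461 × 10^12) ly = 55.29 ly.

55.29 ly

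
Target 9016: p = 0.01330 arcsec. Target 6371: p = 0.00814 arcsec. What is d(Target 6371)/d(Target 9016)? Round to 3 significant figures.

1.63

Since d = 1/p, d_B/d_A = p_A/p_B.
= 0.01330 / 0.00814 = 1.6339.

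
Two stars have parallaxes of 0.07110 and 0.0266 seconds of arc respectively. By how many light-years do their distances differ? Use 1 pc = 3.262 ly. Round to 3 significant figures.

d_A = 1/0.07110″ = 14.065 pc; d_B = 1/0.02660″ = 37.594 pc.
|d_B − d_A| = |37.594 − 14.065| = 23.529 pc = 23.529 × 3.262 ly = 76.752 ly.

76.8 ly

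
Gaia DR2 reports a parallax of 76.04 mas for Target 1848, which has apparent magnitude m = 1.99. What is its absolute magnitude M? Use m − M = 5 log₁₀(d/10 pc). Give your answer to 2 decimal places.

M = 1.40

d = 1/p = 1/0.07604″ = 13.151 pc.
m − M = 5 log₁₀(13.151) − 5 = 5.5948 − 5 = 0.5948.
M = m − (m − M) = 1.99 − 0.5948 = 1.40.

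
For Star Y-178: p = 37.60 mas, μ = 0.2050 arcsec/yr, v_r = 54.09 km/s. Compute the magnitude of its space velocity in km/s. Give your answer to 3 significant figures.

59.9 km/s

d = 1/p = 1/0.03760″ = 26.596 pc.
v_t = 4.740 μ d = 4.740 × 0.2050 × 26.596 = 25.843 km/s.
v = √(v_r² + v_t²) = √(54.09² + 25.843²) = √3593.59 = 59.947 km/s.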